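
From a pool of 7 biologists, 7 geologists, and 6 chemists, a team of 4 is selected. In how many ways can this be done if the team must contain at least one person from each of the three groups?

Total 4-person selections from all 20: C(20,4) = 4845.
Selections missing a whole group: no biologists → C(13,4) = 715; no geologists → C(13,4) = 715; no chemists → C(14,4) = 1001.
Add back selections omitting two groups (i.e. drawn from a single group): C(7,4) + C(7,4) + C(6,4) = 85.
By inclusion–exclusion: 4845 − 2431 + 85 = 2499.

2499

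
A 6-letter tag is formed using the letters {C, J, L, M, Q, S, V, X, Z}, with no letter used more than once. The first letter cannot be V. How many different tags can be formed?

53760

The first letter has 9−1 = 8 choices (anything except V).
The remaining 5 letters are filled from the other 8 symbols without repetition: 8 × 7 × 6 × 5 × 4 = 6720.
Total: 8 × 6720 = 53760.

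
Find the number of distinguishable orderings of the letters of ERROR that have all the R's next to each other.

6

Treat the 3 copies of R as a single block. The multiset to arrange is then {RRR, E, O}, 3 items in all.
All 3 items are distinct, so there are (3)! = 6 arrangements.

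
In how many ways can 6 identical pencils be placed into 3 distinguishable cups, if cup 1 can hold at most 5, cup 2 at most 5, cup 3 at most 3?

Without the upper bounds there are C(8,2) = 28 ways to split 6 among 3 cups.
Subtract solutions that violate a single cap (substitute x_i' = x_i − (cap_i+1)): x_1 ≥ 6 gives C(2,2) = 1; x_2 ≥ 6 gives C(2,2) = 1; x_3 ≥ 4 gives C(4,2) = 6. Together 8.
No two caps can be exceeded simultaneously, so the pair terms are all 0.
By inclusion–exclusion the count is 28 − 8 + 0 = 20.

20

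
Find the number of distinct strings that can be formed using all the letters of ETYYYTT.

140

ETYYYTT has 7 letters with T appearing 3 times and Y appearing 3 times.
So there are 7! / (3!·3!) = 140 distinguishable arrangements.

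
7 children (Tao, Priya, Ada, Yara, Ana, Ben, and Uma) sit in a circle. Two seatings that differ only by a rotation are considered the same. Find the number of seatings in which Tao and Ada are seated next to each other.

Treat {Tao, Ada} as one unit (2 internal orders) and seat the resulting 6 units around the table: (5)! circular arrangements.
So 2 × (5)! = 2 × 120 = 240.

240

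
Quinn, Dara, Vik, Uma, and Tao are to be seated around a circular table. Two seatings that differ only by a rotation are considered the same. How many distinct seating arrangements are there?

24

Seat Quinn anywhere (absorbing the rotational symmetry), then permute the other 4: (4)! = 24.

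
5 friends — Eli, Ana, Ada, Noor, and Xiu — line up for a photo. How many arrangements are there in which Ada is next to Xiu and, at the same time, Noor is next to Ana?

Treat {Ada,Xiu} as one block (2 orders) and {Noor,Ana} as another (2 orders).
That leaves 3 units to arrange: 2 × 2 × 3! = 4 × 6 = 24.

24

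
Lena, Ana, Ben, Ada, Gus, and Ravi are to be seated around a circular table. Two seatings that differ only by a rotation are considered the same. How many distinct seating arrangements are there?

Seat Lena anywhere (absorbing the rotational symmetry), then permute the other 5: (5)! = 120.

120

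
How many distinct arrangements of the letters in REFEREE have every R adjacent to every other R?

Treat the 2 copies of R as a single block. The multiset to arrange is then {RR, E, E, E, E, F}, 6 items in all.
That gives (6)!/(4!) = 30 arrangements.

30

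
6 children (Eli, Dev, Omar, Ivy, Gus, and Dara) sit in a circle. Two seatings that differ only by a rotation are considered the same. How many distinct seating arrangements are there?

Around a circle, 6 distinct people have 6!/6 = (5)! = 120 rotationally distinct seatings.

120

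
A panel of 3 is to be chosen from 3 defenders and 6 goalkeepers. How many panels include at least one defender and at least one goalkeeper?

Unrestricted: C(9,3) = 84 ways to pick any 3 of the 9.
Subtract selections that omit an entire group: no defenders → C(6,3) = 20; no goalkeepers → C(3,3) = 1.
Both groups omitted at once is impossible, so 84 − 21 = 63.

63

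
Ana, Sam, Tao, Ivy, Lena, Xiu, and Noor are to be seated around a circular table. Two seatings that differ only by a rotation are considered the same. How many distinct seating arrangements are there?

Seat Ana anywhere (absorbing the rotational symmetry), then permute the other 6: (6)! = 720.

720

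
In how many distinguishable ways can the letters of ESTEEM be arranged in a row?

120

The 6 letters of ESTEEM have repeats: E appearing 3 times.
Dividing 6! = 720 by 3! = 6 for the repeated letters gives 120.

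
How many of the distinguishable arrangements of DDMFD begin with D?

12

Fix D in the first position and arrange the remaining 4 letters.
Those 4 letters have D appearing twice, giving (4)!/(2!) = 12.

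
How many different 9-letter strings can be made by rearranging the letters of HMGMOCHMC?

Letter multiplicities in HMGMOCHMC: C×2, G×1, H×2, M×3, O×1.
So there are 9! / (3!·2!·2!) = 15120 distinguishable arrangements.

15120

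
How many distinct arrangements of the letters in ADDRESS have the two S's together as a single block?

360

Treat the 2 copies of S as a single block. The multiset to arrange is then {SS, A, D, D, E, R}, 6 items in all.
That gives (6)!/(2!) = 360 arrangements.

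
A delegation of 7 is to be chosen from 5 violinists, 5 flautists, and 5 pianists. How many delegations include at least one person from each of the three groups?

Total 7-person selections from all 15: C(15,7) = 6435.
Subtract selections that omit an entire group: no violinists → C(10,7) = 120; no flautists → C(10,7) = 120; no pianists → C(10,7) = 120.
Add back selections omitting two groups (i.e. drawn from a single group): C(5,7) + C(5,7) + C(5,7) = 0.
By inclusion–exclusion: 6435 − 360 + 0 = 6075.

6075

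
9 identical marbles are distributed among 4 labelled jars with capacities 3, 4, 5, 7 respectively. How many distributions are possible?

106

Ignoring the caps, the number of non-negative solutions to x_1+…+x_4 = 9 is C(12,3) = 220.
Subtract solutions that violate a single cap (substitute x_i' = x_i − (cap_i+1)): x_1 ≥ 4 gives C(8,3) = 56; x_2 ≥ 5 gives C(7,3) = 35; x_3 ≥ 6 gives C(6,3) = 20; x_4 ≥ 8 gives C(4,3) = 4. Together 115.
Add back pairs where two caps are both exceeded: 1 + 0 + 0 + 0 + 0 + 0 = 1.
By inclusion–exclusion the count is 220 − 115 + 1 = 106.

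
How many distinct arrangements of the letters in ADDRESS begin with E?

With the first slot taken by E, it remains to arrange the other 6 letters (ADDRSS).
Those 6 letters have D appearing twice and S appearing twice, giving (6)!/(2!·2!) = 180.

180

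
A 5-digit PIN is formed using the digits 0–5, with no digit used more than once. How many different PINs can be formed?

Choose and order 5 of the 6 symbols: the first digit has 6 options, the next 5, and so on down to 2.
6 × 5 × 4 × 3 × 2 = 720.

720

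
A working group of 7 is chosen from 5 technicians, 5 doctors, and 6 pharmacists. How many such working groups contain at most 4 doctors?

11385

Split by how many doctors are chosen (0 through 4).
Sum: C(5,0)·C(11,7) + C(5,1)·C(11,6) + C(5,2)·C(11,5) + C(5,3)·C(11,4) + C(5,4)·C(11,3) = 330 + 2310 + 4620 + 3300 + 825 = 11385.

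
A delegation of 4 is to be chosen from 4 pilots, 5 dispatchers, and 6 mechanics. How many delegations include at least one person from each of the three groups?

Unrestricted: C(15,4) = 1365 ways to pick any 4 of the 15.
Subtract selections that omit an entire group: no pilots → C(11,4) = 330; no dispatchers → C(10,4) = 210; no mechanics → C(9,4) = 126.
Add back selections omitting two groups (i.e. drawn from a single group): C(4,4) + C(5,4) + C(6,4) = 21.
By inclusion–exclusion: 1365 − 666 + 21 = 720.

720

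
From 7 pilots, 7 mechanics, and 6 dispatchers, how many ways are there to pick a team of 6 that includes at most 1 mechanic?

Split by how many mechanics are chosen (0 through 1).
Sum: C(7,0)·C(13,6) + C(7,1)·C(13,5) = 1716 + 9009 = 10725.

10725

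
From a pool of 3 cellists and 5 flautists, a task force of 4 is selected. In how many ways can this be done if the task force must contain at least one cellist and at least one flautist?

With no constraint there are C(8,4) = 70 possible selections.
Selections missing a whole group: no cellists → C(5,4) = 5; no flautists → C(3,4) = 0.
Both groups omitted at once is impossible, so 70 − 5 = 65.

65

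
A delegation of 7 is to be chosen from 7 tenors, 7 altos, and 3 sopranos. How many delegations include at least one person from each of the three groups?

15778

Unrestricted: C(17,7) = 19448 ways to pick any 7 of the 17.
Selections missing a whole group: no tenors → C(10,7) = 120; no altos → C(10,7) = 120; no sopranos → C(14,7) = 3432.
Add back selections omitting two groups (i.e. drawn from a single group): C(7,7) + C(7,7) + C(3,7) = 2.
By inclusion–exclusion: 19448 − 3672 + 2 = 15778.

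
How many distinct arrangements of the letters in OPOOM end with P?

4

With the last slot taken by P, it remains to arrange the other 4 letters (OOOM).
Those 4 letters have O appearing 3 times, giving (4)!/(3!) = 4.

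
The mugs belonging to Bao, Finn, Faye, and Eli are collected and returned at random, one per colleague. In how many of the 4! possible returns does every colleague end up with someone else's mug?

Count assignments avoiding every fixed point. For any j of the 4 colleagues fixed to their own mug, the other 4−j can be arranged in (4−j)! ways.
By inclusion–exclusion this is Σ_{j=0}^{4} (−1)^j C(4,j)·(4−j)!.
Computing: 24 − 24 + 12 − 4 + 1 = 9.

9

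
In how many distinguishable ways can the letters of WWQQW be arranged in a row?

10

WWQQW has 5 letters with Q appearing twice and W appearing 3 times.
Dividing 5! = 120 by 3!·2! = 12 for the repeated letters gives 10.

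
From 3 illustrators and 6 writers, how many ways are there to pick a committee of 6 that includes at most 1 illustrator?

19

Split by how many illustrators are chosen (0 through 1).
Sum: C(3,0)·C(6,6) + C(3,1)·C(6,5) = 1 + 18 = 19.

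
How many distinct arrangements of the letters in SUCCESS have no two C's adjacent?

There are 7!/(3!·2!) = 420 arrangements of SUCCESS in total.
If the two C's are adjacent, glue them into one block, leaving 6 items to arrange: (6)!/(3!) = 120 ways.
Hence 420 − 120 = 300.

300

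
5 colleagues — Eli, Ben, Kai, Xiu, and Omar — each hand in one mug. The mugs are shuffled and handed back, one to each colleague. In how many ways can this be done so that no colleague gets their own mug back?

Count assignments avoiding every fixed point. For any j of the 5 colleagues fixed to their own mug, the other 5−j can be arranged in (5−j)! ways.
By inclusion–exclusion this is Σ_{j=0}^{5} (−1)^j C(5,j)·(5−j)!.
Computing: 120 − 120 + 60 − 20 + 5 − 1 = 44.

44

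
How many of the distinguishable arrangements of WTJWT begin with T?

Fix T in the first position and arrange the remaining 4 letters.
Those 4 letters have W appearing twice, giving (4)!/(2!) = 12.

12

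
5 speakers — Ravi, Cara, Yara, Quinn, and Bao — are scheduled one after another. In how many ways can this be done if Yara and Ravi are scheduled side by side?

Glue Yara and Ravi into one block (2 internal orders), leaving 4 units to arrange in a row.
That gives 2 × 4! = 2 × 24 = 48.

48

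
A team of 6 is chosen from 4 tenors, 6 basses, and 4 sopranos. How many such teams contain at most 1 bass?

Split by how many basses are chosen (0 through 1).
Sum: C(6,0)·C(8,6) + C(6,1)·C(8,5) = 28 + 336 = 364.

364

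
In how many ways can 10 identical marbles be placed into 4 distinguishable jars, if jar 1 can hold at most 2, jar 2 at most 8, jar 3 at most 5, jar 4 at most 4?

Ignoring the caps, the number of non-negative solutions to x_1+…+x_4 = 10 is C(13,3) = 286.
Subtract solutions that violate a single cap (substitute x_i' = x_i − (cap_i+1)): x_1 ≥ 3 gives C(10,3) = 120; x_2 ≥ 9 gives C(4,3) = 4; x_3 ≥ 6 gives C(7,3) = 35; x_4 ≥ 5 gives C(8,3) = 56. Together 215.
Add back pairs where two caps are both exceeded: 0 + 4 + 10 + 0 + 0 + 0 = 14.
By inclusion–exclusion the count is 286 − 215 + 14 = 85.

85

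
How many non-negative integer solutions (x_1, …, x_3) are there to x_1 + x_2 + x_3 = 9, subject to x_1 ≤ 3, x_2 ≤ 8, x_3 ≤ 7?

Ignoring the caps, the number of non-negative solutions to x_1+…+x_3 = 9 is C(11,2) = 55.
Subtract solutions that violate a single cap (substitute x_i' = x_i − (cap_i+1)): x_1 ≥ 4 gives C(7,2) = 21; x_2 ≥ 9 gives C(2,2) = 1; x_3 ≥ 8 gives C(3,2) = 3. Together 25.
No two caps can be exceeded simultaneously, so the pair terms are all 0.
By inclusion–exclusion the count is 55 − 25 + 0 = 30.

30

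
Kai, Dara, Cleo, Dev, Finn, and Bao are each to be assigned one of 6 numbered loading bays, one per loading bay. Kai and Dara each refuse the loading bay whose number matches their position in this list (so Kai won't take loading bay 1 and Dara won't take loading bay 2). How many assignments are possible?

Let Aᵢ (for i ∈ {1, 2}) be the placements that put person i in their forbidden loading bay. Any j of these fix j positions, leaving (6−j)! ways to fill the rest, and there are C(2,j) ways to pick which j.
By inclusion–exclusion, the number of valid placements is Σ_{j=0}^{2} (−1)^j C(2,j)·(6−j)!.
Computing: 720 − 240 + 24 = 504.

504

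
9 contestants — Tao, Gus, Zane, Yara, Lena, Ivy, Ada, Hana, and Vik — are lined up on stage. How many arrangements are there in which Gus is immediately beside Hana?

Place the 7 others and the Gus-Hana pair as 8 objects in a line; the pair has 2 internal arrangements.
So the count is 2·(8)! = 80640.

80640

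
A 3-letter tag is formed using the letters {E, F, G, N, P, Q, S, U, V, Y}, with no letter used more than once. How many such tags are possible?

720

With no repetition, fill the 3 letters in order: 10 choices, then 9, down to 8.
10 × 9 × 8 = 720.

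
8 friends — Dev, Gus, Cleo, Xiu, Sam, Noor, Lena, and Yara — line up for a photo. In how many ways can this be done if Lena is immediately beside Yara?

Glue Lena and Yara into one block (2 internal orders), leaving 7 units to arrange in a row.
That gives 2 × 7! = 2 × 5040 = 10080.

10080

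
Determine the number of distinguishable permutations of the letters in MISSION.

MISSION has 7 letters with I appearing twice and S appearing twice.
Dividing 7! = 5040 by 2!·2! = 4 for the repeated letters gives 1260.

1260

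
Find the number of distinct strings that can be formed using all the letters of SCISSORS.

1680

SCISSORS has 8 letters with S appearing 4 times.
The number of distinct arrangements is 8!/(4!) = 40320/24 = 1680.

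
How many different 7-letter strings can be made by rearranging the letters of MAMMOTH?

The 7 letters of MAMMOTH have repeats: M appearing 3 times.
Dividing 7! = 5040 by 3! = 6 for the repeated letters gives 840.

840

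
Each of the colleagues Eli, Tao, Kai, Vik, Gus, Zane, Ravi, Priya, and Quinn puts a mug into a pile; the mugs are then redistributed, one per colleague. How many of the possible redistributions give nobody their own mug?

133496

This is the derangement count D_9: permutations of 9 items with no fixed point.
By inclusion–exclusion this is Σ_{j=0}^{9} (−1)^j C(9,j)·(9−j)!.
Computing: 362880 − 362880 + 181440 − 60480 + 15120 − 3024 + 504 − 72 + 9 − 1 = 133496.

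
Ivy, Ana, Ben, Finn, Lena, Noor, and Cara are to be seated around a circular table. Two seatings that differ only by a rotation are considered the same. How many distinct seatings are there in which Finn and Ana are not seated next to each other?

480

Without the restriction there are (6)! = 720 seatings.
Those with Finn next to Ana: fuse the pair into one unit and seat 6 units around a circle — 2·(5)! = 240.
Subtracting, 720 − 240 = 480.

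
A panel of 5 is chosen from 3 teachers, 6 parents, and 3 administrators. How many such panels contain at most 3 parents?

Split by how many parents are chosen (0 through 3).
Sum: C(6,0)·C(6,5) + C(6,1)·C(6,4) + C(6,2)·C(6,3) + C(6,3)·C(6,2) = 6 + 90 + 300 + 300 = 696.

696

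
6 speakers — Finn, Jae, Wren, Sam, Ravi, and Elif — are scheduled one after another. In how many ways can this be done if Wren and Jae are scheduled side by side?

240

Glue Wren and Jae into one block (2 internal orders), leaving 5 units to arrange in a row.
That gives 2 × 5! = 2 × 120 = 240.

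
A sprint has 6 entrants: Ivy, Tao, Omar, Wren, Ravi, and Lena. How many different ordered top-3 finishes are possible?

This is an ordered selection of 3 from 6: P(6,3).
That gives 6 × 5 × 4 = 120.

120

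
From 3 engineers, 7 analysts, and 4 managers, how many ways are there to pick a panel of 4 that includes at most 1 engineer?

825

Split by how many engineers are chosen (0 through 1).
Sum: C(3,0)·C(11,4) + C(3,1)·C(11,3) = 330 + 495 = 825.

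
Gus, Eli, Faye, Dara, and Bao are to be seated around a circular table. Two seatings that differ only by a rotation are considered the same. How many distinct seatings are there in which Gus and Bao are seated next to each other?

Treat {Gus, Bao} as one unit (2 internal orders) and seat the resulting 4 units around the table: (3)! circular arrangements.
So 2 × (3)! = 2 × 6 = 12.

12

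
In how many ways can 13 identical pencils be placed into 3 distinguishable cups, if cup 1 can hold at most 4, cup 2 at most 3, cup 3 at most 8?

Without the upper bounds there are C(15,2) = 105 ways to split 13 among 3 cups.
Subtract solutions that violate a single cap (substitute x_i' = x_i − (cap_i+1)): x_1 ≥ 5 gives C(10,2) = 45; x_2 ≥ 4 gives C(11,2) = 55; x_3 ≥ 9 gives C(6,2) = 15. Together 115.
Add back pairs where two caps are both exceeded: 15 + 0 + 1 = 16.
By inclusion–exclusion the count is 105 − 115 + 16 = 6.

6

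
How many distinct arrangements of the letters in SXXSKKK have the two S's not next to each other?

150

There are 7!/(3!·2!·2!) = 210 arrangements of SXXSKKK in total.
Arrangements with the S's together: treat SS as one letter, giving (6)!/(3!·2!) = 60.
Hence 210 − 60 = 150.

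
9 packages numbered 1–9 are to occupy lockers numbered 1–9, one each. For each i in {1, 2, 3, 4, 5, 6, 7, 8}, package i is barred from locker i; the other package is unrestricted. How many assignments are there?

Let Aᵢ (for 1 ≤ i ≤ 8) be the placements that put package i in its forbidden locker. Any j of these fix j positions, leaving (9−j)! ways to fill the rest, and there are C(8,j) ways to pick which j.
By inclusion–exclusion, the number of valid placements is Σ_{j=0}^{8} (−1)^j C(8,j)·(9−j)!.
Computing: 362880 − 322560 + 141120 − 40320 + 8400 − 1344 + 168 − 16 + 1 = 148329.

148329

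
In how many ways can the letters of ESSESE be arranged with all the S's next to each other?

Treat the 3 copies of S as a single block. The multiset to arrange is then {SSS, E, E, E}, 4 items in all.
That gives (4)!/(3!) = 4 arrangements.

4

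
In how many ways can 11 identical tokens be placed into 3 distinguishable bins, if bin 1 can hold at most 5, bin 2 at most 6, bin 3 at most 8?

36

Without the upper bounds there are C(13,2) = 78 ways to split 11 among 3 bins.
Subtract solutions that violate a single cap (substitute x_i' = x_i − (cap_i+1)): x_1 ≥ 6 gives C(7,2) = 21; x_2 ≥ 7 gives C(6,2) = 15; x_3 ≥ 9 gives C(4,2) = 6. Together 42.
No two caps can be exceeded simultaneously, so the pair terms are all 0.
By inclusion–exclusion the count is 78 − 42 + 0 = 36.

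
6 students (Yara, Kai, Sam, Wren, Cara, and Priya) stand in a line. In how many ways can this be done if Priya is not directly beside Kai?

480

There are 6! = 720 arrangements in all. If Priya and Kai are adjacent, merging them into one block gives 2·(5)! = 240 arrangements.
So 720 − 240 = 480 arrangements keep them apart.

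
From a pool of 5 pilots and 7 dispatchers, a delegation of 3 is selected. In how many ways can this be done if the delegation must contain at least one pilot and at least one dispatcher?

175

Total 3-person selections from all 12: C(12,3) = 220.
Selections missing a whole group: no pilots → C(7,3) = 35; no dispatchers → C(5,3) = 10.
Both groups omitted at once is impossible, so 220 − 45 = 175.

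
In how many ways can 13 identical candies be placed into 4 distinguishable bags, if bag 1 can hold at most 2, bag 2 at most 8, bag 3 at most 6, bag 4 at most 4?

74

Ignoring the caps, the number of non-negative solutions to x_1+…+x_4 = 13 is C(16,3) = 560.
Subtract solutions that violate a single cap (substitute x_i' = x_i − (cap_i+1)): x_1 ≥ 3 gives C(13,3) = 286; x_2 ≥ 9 gives C(7,3) = 35; x_3 ≥ 7 gives C(9,3) = 84; x_4 ≥ 5 gives C(11,3) = 165. Together 570.
Add back pairs where two caps are both exceeded: 4 + 20 + 56 + 0 + 0 + 4 = 84.
By inclusion–exclusion the count is 560 − 570 + 84 = 74.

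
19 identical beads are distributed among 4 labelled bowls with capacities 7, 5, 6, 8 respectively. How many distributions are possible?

Ignoring the caps, the number of non-negative solutions to x_1+…+x_4 = 19 is C(22,3) = 1540.
Subtract solutions that violate a single cap (substitute x_i' = x_i − (cap_i+1)): x_1 ≥ 8 gives C(14,3) = 364; x_2 ≥ 6 gives C(16,3) = 560; x_3 ≥ 7 gives C(15,3) = 455; x_4 ≥ 9 gives C(13,3) = 286. Together 1665.
Add back pairs where two caps are both exceeded: 56 + 35 + 10 + 84 + 35 + 20 = 240.
By inclusion–exclusion the count is 1540 − 1665 + 240 = 115.

115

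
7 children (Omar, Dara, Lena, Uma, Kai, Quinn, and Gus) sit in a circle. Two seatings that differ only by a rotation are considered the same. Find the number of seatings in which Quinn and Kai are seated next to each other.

240

Glue Quinn and Kai into a block (2 internal orders). Seating 6 units around a circle gives (5)! arrangements.
So 2 × (5)! = 2 × 120 = 240.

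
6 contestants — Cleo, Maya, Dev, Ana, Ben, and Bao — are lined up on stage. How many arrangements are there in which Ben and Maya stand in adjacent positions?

Place the 4 others and the Ben-Maya pair as 5 objects in a line; the pair has 2 internal arrangements.
That gives 2 × 5! = 2 × 120 = 240.

240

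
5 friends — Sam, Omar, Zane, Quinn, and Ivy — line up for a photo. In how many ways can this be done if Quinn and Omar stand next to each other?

48

Treat {Quinn, Omar} as a single unit. There are 4 units to order, and the pair itself can be ordered 2 ways.
That gives 2 × 4! = 2 × 24 = 48.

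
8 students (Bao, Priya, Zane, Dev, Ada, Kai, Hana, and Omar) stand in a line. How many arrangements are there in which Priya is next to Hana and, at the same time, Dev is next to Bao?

Treat {Priya,Hana} as one block (2 orders) and {Dev,Bao} as another (2 orders).
That leaves 6 units to arrange: 2 × 2 × 6! = 4 × 720 = 2880.

2880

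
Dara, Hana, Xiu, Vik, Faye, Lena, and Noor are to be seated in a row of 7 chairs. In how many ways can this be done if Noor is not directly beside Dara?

3600

Of the 7! = 5040 arrangements, those with Noor and Dara adjacent number 2 × 6! = 1440 (treat the pair as a block with 2 internal orders).
Complementary counting: 5040 − 1440 = 3600.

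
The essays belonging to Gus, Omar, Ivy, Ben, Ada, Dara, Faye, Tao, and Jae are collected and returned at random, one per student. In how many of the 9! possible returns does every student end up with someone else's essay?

Let Aᵢ be the assignments in which student i gets their own essay. We want the size of the complement of A₁∪…∪A_9.
By inclusion–exclusion this is Σ_{j=0}^{9} (−1)^j C(9,j)·(9−j)!.
Computing: 362880 − 362880 + 181440 − 60480 + 15120 − 3024 + 504 − 72 + 9 − 1 = 133496.

133496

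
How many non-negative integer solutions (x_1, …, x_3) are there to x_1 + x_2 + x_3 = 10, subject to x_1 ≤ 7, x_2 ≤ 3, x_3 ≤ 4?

14

By stars and bars, unrestricted non-negative solutions to x_1+…+x_3 = 10 number C(10+2,2) = 66.
Subtract solutions that violate a single cap (substitute x_i' = x_i − (cap_i+1)): x_1 ≥ 8 gives C(4,2) = 6; x_2 ≥ 4 gives C(8,2) = 28; x_3 ≥ 5 gives C(7,2) = 21. Together 55.
Add back pairs where two caps are both exceeded: 0 + 0 + 3 = 3.
By inclusion–exclusion the count is 66 − 55 + 3 = 14.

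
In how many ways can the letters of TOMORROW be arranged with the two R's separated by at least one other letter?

There are 8!/(3!·2!) = 3360 arrangements of TOMORROW in total.
If the two R's are adjacent, glue them into one block, leaving 7 items to arrange: (7)!/(3!) = 840 ways.
Hence 3360 − 840 = 2520.

2520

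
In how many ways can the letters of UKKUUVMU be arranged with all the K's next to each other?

210

Treat the 2 copies of K as a single block. The multiset to arrange is then {KK, M, U, U, U, U, V}, 7 items in all.
That gives (7)!/(4!) = 210 arrangements.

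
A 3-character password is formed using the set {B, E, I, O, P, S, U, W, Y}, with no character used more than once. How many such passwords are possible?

504

Choose and order 3 of the 9 symbols: the first character has 9 options, the next 8, then 7.
That product is 9 × 8 × 7 = 504.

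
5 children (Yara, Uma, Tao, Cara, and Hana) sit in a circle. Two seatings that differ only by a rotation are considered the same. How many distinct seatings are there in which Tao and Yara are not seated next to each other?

12

All circular seatings of 5 people number (4)! = 24.
Seatings with Tao beside Yara: treat them as a block with 2 internal orders, giving 2 × (3)! = 12.
Subtracting, 24 − 12 = 12.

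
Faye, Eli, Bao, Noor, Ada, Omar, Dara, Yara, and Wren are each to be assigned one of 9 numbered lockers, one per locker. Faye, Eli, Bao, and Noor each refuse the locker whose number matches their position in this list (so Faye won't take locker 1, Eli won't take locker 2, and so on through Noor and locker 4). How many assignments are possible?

229080

Let Aᵢ (for 1 ≤ i ≤ 4) be the placements that put person i in their forbidden locker. Any j of these fix j positions, leaving (9−j)! ways to fill the rest, and there are C(4,j) ways to pick which j.
By inclusion–exclusion, the number of valid placements is Σ_{j=0}^{4} (−1)^j C(4,j)·(9−j)!.
Computing: 362880 − 161280 + 30240 − 2880 + 120 = 229080.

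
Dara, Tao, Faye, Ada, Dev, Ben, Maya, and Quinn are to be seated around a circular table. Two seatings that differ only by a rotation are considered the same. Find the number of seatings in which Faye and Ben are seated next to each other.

1440

Glue Faye and Ben into a block (2 internal orders). Seating 7 units around a circle gives (6)! arrangements.
So 2 × (6)! = 2 × 720 = 1440.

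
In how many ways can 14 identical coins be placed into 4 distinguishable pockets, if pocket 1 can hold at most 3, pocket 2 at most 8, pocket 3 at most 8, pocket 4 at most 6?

Ignoring the caps, the number of non-negative solutions to x_1+…+x_4 = 14 is C(17,3) = 680.
Subtract solutions that violate a single cap (substitute x_i' = x_i − (cap_i+1)): x_1 ≥ 4 gives C(13,3) = 286; x_2 ≥ 9 gives C(8,3) = 56; x_3 ≥ 9 gives C(8,3) = 56; x_4 ≥ 7 gives C(10,3) = 120. Together 518.
Add back pairs where two caps are both exceeded: 4 + 4 + 20 + 0 + 0 + 0 = 28.
By inclusion–exclusion the count is 680 − 518 + 28 = 190.

190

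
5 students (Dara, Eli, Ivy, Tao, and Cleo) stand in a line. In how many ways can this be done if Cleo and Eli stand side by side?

48

Treat {Cleo, Eli} as a single unit. There are 4 units to order, and the pair itself can be ordered 2 ways.
That gives 2 × 4! = 2 × 24 = 48.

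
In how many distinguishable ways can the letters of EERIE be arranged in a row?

20

The 5 letters of EERIE have repeats: E appearing 3 times.
Dividing 5! = 120 by 3! = 6 for the repeated letters gives 20.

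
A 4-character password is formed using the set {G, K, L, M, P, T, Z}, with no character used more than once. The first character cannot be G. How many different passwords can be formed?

720

The first character has 7−1 = 6 choices (anything except G).
The remaining 3 characters are filled from the other 6 symbols without repetition: 6 × 5 × 4 = 120.
Total: 6 × 120 = 720.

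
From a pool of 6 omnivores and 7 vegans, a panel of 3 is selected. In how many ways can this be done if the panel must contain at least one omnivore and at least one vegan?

231

Unrestricted: C(13,3) = 286 ways to pick any 3 of the 13.
Subtract selections that omit an entire group: no omnivores → C(7,3) = 35; no vegans → C(6,3) = 20.
Both groups omitted at once is impossible, so 286 − 55 = 231.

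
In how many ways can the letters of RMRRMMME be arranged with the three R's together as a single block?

Treat the 3 copies of R as a single block. The multiset to arrange is then {RRR, E, M, M, M, M}, 6 items in all.
That gives (6)!/(4!) = 30 arrangements.

30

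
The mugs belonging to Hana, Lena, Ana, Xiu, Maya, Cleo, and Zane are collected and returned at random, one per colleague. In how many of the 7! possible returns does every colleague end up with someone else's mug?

Count assignments avoiding every fixed point. For any j of the 7 colleagues fixed to their own mug, the other 7−j can be arranged in (7−j)! ways.
By inclusion–exclusion this is Σ_{j=0}^{7} (−1)^j C(7,j)·(7−j)!.
Computing: 5040 − 5040 + 2520 − 840 + 210 − 42 + 7 − 1 = 1854.

1854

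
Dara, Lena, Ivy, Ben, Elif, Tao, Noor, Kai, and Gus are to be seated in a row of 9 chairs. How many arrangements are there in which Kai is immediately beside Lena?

80640

Glue Kai and Lena into one block (2 internal orders), leaving 8 units to arrange in a row.
So the count is 2·(8)! = 80640.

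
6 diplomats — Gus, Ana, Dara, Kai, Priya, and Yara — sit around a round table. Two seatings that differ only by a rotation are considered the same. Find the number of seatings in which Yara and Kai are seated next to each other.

Treat {Yara, Kai} as one unit (2 internal orders) and seat the resulting 5 units around the table: (4)! circular arrangements.
So 2 × (4)! = 2 × 24 = 48.

48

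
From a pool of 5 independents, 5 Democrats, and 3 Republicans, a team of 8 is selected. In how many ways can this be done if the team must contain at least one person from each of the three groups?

1240

Total 8-person selections from all 13: C(13,8) = 1287.
Selections missing a whole group: no independents → C(8,8) = 1; no Democrats → C(8,8) = 1; no Republicans → C(10,8) = 45.
Add back selections omitting two groups (i.e. drawn from a single group): C(5,8) + C(5,8) + C(3,8) = 0.
By inclusion–exclusion: 1287 − 47 + 0 = 1240.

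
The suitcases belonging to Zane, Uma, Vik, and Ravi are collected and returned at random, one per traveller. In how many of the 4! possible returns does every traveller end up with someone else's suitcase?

9

This is the derangement count D_4: permutations of 4 items with no fixed point.
By inclusion–exclusion this is Σ_{j=0}^{4} (−1)^j C(4,j)·(4−j)!.
Computing: 24 − 24 + 12 − 4 + 1 = 9.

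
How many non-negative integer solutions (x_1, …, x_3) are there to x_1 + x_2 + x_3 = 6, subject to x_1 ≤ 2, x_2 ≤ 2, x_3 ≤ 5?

By stars and bars, unrestricted non-negative solutions to x_1+…+x_3 = 6 number C(6+2,2) = 28.
Subtract solutions that violate a single cap (substitute x_i' = x_i − (cap_i+1)): x_1 ≥ 3 gives C(5,2) = 10; x_2 ≥ 3 gives C(5,2) = 10; x_3 ≥ 6 gives C(2,2) = 1. Together 21.
Add back pairs where two caps are both exceeded: 1 + 0 + 0 = 1.
By inclusion–exclusion the count is 28 − 21 + 1 = 8.

8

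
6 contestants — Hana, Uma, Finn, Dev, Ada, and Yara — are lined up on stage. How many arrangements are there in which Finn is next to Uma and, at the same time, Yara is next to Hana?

96

Treat {Finn,Uma} as one block (2 orders) and {Yara,Hana} as another (2 orders).
That leaves 4 units to arrange: 2 × 2 × 4! = 4 × 24 = 96.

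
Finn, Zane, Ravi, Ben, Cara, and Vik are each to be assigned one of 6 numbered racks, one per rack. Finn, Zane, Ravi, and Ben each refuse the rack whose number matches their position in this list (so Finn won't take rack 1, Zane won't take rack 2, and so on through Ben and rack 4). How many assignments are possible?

362

Let Aᵢ (for 1 ≤ i ≤ 4) be the placements that put person i in their forbidden rack. Any j of these fix j positions, leaving (6−j)! ways to fill the rest, and there are C(4,j) ways to pick which j.
By inclusion–exclusion, the number of valid placements is Σ_{j=0}^{4} (−1)^j C(4,j)·(6−j)!.
Computing: 720 − 480 + 144 − 24 + 2 = 362.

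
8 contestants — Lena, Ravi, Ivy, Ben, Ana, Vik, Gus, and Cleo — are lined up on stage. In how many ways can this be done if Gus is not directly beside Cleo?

There are 8! = 40320 arrangements in all. If Gus and Cleo are adjacent, merging them into one block gives 2·(7)! = 10080 arrangements.
So 40320 − 10080 = 30240 arrangements keep them apart.

30240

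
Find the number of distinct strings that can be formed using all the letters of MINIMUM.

420

Letter multiplicities in MINIMUM: I×2, M×3, N×1, U×1.
The number of distinct arrangements is 7!/(3!·2!) = 5040/12 = 420.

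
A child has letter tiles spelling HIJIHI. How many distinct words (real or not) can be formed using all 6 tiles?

The 6 letters of HIJIHI have repeats: H appearing twice and I appearing 3 times.
So there are 6! / (3!·2!) = 60 distinguishable arrangements.

60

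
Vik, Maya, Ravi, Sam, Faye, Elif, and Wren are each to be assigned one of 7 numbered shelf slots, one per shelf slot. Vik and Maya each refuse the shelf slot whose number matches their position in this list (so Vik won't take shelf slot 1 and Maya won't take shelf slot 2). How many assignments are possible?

Let Aᵢ (for i ∈ {1, 2}) be the placements that put person i in their forbidden shelf slot. Any j of these fix j positions, leaving (7−j)! ways to fill the rest, and there are C(2,j) ways to pick which j.
By inclusion–exclusion, the number of valid placements is Σ_{j=0}^{2} (−1)^j C(2,j)·(7−j)!.
Computing: 5040 − 1440 + 120 = 3720.

3720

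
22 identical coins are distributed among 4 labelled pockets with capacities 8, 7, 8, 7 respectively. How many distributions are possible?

Ignoring the caps, the number of non-negative solutions to x_1+…+x_4 = 22 is C(25,3) = 2300.
Subtract solutions that violate a single cap (substitute x_i' = x_i − (cap_i+1)): x_1 ≥ 9 gives C(16,3) = 560; x_2 ≥ 8 gives C(17,3) = 680; x_3 ≥ 9 gives C(16,3) = 560; x_4 ≥ 8 gives C(17,3) = 680. Together 2480.
Add back pairs where two caps are both exceeded: 56 + 35 + 56 + 56 + 84 + 56 = 343.
By inclusion–exclusion the count is 2300 − 2480 + 343 = 163.

163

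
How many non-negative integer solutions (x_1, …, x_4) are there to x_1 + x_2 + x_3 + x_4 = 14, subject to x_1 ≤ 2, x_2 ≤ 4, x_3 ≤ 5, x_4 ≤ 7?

31

By stars and bars, unrestricted non-negative solutions to x_1+…+x_4 = 14 number C(14+3,3) = 680.
Subtract solutions that violate a single cap (substitute x_i' = x_i − (cap_i+1)): x_1 ≥ 3 gives C(14,3) = 364; x_2 ≥ 5 gives C(12,3) = 220; x_3 ≥ 6 gives C(11,3) = 165; x_4 ≥ 8 gives C(9,3) = 84. Together 833.
Add back pairs where two caps are both exceeded: 84 + 56 + 20 + 20 + 4 + 1 = 185.
Subtract triples: 1 + 0 + 0 + 0 = 1.
By inclusion–exclusion the count is 680 − 833 + 185 − 1 = 31.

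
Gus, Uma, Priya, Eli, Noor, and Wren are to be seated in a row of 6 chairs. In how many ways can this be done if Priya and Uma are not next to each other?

480

Of the 6! = 720 arrangements, those with Priya and Uma adjacent number 2 × 5! = 240 (treat the pair as a block with 2 internal orders).
So 720 − 240 = 480 arrangements keep them apart.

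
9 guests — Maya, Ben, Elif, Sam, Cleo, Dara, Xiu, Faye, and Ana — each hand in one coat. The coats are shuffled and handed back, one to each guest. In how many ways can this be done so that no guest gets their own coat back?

This is the derangement count D_9: permutations of 9 items with no fixed point.
By inclusion–exclusion this is Σ_{j=0}^{9} (−1)^j C(9,j)·(9−j)!.
Computing: 362880 − 362880 + 181440 − 60480 + 15120 − 3024 + 504 − 72 + 9 − 1 = 133496.

133496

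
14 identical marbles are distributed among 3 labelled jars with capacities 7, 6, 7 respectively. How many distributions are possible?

Ignoring the caps, the number of non-negative solutions to x_1+…+x_3 = 14 is C(16,2) = 120.
Subtract solutions that violate a single cap (substitute x_i' = x_i − (cap_i+1)): x_1 ≥ 8 gives C(8,2) = 28; x_2 ≥ 7 gives C(9,2) = 36; x_3 ≥ 8 gives C(8,2) = 28. Together 92.
No two caps can be exceeded simultaneously, so the pair terms are all 0.
By inclusion–exclusion the count is 120 − 92 + 0 = 28.

28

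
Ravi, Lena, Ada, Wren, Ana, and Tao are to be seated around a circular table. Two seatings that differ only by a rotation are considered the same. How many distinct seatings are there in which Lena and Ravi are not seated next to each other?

72

All circular seatings of 6 people number (5)! = 120.
Seatings with Lena beside Ravi: treat them as a block with 2 internal orders, giving 2 × (4)! = 48.
Subtracting, 120 − 48 = 72.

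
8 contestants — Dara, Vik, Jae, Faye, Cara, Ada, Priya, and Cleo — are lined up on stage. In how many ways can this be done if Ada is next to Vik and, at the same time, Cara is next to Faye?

Treat {Ada,Vik} as one block (2 orders) and {Cara,Faye} as another (2 orders).
That leaves 6 units to arrange: 2 × 2 × 6! = 4 × 720 = 2880.

2880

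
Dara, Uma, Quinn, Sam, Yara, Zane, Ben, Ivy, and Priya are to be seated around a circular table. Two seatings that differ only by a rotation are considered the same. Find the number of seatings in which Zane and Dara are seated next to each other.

Treat {Zane, Dara} as one unit (2 internal orders) and seat the resulting 8 units around the table: (7)! circular arrangements.
So 2 × (7)! = 2 × 5040 = 10080.

10080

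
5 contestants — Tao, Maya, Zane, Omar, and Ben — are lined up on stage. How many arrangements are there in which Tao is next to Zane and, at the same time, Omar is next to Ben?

24

Treat {Tao,Zane} as one block (2 orders) and {Omar,Ben} as another (2 orders).
That leaves 3 units to arrange: 2 × 2 × 3! = 4 × 6 = 24.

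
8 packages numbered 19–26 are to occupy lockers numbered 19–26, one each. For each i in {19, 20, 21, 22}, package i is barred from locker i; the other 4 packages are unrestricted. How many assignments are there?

Let Aᵢ (for 19 ≤ i ≤ 22) be the placements that put package i in its forbidden locker. Any j of these fix j positions, leaving (8−j)! ways to fill the rest, and there are C(4,j) ways to pick which j.
By inclusion–exclusion, the number of valid placements is Σ_{j=0}^{4} (−1)^j C(4,j)·(8−j)!.
Computing: 40320 − 20160 + 4320 − 480 + 24 = 24024.

24024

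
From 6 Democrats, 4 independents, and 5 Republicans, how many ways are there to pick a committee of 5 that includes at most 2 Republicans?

2502

Split by how many Republicans are chosen (0 through 2).
Sum: C(5,0)·C(10,5) + C(5,1)·C(10,4) + C(5,2)·C(10,3) = 252 + 1050 + 1200 = 2502.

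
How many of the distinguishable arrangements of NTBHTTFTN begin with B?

840

Fix B in the first position and arrange the remaining 8 letters.
Those 8 letters have N appearing twice and T appearing 4 times, giving (8)!/(4!·2!) = 840.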